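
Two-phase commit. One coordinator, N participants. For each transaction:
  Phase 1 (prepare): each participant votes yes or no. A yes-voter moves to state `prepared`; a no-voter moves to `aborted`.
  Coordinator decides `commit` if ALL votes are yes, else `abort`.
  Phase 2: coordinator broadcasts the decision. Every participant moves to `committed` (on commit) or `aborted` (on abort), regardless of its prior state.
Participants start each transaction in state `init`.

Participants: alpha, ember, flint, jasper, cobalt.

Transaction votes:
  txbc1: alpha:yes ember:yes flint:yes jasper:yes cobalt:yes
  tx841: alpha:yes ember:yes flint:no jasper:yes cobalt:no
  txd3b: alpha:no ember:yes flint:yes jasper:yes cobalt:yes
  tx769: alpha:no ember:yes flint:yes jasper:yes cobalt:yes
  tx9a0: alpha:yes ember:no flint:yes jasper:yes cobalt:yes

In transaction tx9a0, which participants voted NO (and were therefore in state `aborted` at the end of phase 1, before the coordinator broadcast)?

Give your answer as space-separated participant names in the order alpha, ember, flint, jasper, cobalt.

Txn tx9a0 phase 1: alpha yes -> prepared; ember no -> aborted; flint yes -> prepared; jasper yes -> prepared; cobalt yes -> prepared

Answer: ember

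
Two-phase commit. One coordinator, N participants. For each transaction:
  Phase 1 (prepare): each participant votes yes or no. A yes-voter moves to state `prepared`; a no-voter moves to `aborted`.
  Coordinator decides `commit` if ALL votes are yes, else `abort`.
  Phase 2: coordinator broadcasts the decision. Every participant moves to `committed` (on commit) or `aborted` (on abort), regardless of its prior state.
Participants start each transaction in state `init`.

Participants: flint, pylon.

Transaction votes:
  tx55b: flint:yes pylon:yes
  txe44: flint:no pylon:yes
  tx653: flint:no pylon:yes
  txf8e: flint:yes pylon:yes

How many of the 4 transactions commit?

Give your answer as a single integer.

tx55b: all yes -> commit (commits=1)
txe44: no from flint -> abort (commits=1)
tx653: no from flint -> abort (commits=1)
txf8e: all yes -> commit (commits=2)

Answer: 2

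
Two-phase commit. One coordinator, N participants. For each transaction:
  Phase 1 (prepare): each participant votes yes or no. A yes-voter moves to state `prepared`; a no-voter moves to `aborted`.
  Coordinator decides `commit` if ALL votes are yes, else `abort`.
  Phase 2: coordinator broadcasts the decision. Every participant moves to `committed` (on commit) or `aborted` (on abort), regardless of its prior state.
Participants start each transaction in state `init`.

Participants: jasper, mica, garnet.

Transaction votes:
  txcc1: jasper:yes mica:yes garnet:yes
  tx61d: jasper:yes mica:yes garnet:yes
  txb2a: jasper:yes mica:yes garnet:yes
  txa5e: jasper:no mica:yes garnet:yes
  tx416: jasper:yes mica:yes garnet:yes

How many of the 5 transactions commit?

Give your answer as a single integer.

Answer: 4

Derivation:
txcc1: all yes -> commit (commits=1)
tx61d: all yes -> commit (commits=2)
txb2a: all yes -> commit (commits=3)
txa5e: no from jasper -> abort (commits=3)
tx416: all yes -> commit (commits=4)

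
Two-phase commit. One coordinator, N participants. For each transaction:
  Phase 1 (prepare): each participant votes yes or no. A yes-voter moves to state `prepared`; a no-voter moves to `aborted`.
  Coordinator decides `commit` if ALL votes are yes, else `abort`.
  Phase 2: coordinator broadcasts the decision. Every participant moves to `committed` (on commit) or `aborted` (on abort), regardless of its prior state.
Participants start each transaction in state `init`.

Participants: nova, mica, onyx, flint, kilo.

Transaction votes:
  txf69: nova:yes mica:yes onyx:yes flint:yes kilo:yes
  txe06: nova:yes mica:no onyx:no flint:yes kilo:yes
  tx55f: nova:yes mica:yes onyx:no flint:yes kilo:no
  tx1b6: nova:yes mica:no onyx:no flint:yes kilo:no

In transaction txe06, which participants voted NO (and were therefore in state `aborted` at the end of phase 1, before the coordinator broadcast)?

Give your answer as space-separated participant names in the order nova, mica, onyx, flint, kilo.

Answer: mica onyx

Derivation:
Txn txe06 phase 1: nova yes -> prepared; mica no -> aborted; onyx no -> aborted; flint yes -> prepared; kilo yes -> prepared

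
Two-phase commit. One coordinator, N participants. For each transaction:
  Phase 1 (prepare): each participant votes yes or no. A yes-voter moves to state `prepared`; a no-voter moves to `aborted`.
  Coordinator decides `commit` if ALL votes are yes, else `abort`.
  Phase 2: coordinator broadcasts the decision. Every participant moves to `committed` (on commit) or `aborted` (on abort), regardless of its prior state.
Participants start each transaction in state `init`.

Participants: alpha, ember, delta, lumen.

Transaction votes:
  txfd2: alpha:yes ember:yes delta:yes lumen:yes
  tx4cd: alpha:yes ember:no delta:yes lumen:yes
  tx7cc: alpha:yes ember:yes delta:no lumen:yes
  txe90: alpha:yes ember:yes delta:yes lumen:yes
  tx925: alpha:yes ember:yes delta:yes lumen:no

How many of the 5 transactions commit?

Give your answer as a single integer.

txfd2: all yes -> commit (commits=1)
tx4cd: no from ember -> abort (commits=1)
tx7cc: no from delta -> abort (commits=1)
txe90: all yes -> commit (commits=2)
tx925: no from lumen -> abort (commits=2)

Answer: 2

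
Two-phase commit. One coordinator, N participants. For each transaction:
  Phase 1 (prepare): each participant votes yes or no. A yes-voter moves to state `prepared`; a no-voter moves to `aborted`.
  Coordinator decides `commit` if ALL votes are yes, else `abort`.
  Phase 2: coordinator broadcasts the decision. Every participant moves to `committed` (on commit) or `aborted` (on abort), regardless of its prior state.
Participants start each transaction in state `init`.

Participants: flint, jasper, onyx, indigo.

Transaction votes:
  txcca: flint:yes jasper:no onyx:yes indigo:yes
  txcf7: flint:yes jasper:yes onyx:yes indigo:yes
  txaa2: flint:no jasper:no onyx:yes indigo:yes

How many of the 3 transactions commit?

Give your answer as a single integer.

txcca: no from jasper -> abort (commits=0)
txcf7: all yes -> commit (commits=1)
txaa2: no from flint, jasper -> abort (commits=1)

Answer: 1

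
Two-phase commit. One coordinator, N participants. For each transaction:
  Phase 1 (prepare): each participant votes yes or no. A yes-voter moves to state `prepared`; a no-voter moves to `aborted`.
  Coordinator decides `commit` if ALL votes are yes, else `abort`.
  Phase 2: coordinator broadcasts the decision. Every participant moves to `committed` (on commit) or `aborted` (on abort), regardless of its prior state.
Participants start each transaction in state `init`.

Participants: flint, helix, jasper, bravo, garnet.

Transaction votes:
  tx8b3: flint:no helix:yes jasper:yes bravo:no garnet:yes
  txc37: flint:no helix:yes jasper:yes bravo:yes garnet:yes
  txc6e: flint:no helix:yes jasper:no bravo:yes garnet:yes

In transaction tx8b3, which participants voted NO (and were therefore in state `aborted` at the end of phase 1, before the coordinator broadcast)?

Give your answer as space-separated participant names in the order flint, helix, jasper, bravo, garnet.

Answer: flint bravo

Derivation:
Txn tx8b3 phase 1: flint no -> aborted; helix yes -> prepared; jasper yes -> prepared; bravo no -> aborted; garnet yes -> prepared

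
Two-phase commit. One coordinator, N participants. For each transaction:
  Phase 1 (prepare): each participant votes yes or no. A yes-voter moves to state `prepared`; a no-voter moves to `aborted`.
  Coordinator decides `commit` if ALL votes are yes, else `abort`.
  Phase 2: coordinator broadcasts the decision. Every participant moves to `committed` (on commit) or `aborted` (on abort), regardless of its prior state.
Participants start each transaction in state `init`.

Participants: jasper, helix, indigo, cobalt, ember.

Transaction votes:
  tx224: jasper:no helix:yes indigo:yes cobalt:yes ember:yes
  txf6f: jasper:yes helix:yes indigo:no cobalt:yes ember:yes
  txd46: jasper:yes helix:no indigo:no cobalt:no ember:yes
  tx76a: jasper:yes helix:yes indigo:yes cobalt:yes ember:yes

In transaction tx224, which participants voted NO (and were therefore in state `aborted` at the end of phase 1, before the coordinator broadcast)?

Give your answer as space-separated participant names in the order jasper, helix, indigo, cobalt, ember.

Answer: jasper

Derivation:
Txn tx224 phase 1: jasper no -> aborted; helix yes -> prepared; indigo yes -> prepared; cobalt yes -> prepared; ember yes -> prepared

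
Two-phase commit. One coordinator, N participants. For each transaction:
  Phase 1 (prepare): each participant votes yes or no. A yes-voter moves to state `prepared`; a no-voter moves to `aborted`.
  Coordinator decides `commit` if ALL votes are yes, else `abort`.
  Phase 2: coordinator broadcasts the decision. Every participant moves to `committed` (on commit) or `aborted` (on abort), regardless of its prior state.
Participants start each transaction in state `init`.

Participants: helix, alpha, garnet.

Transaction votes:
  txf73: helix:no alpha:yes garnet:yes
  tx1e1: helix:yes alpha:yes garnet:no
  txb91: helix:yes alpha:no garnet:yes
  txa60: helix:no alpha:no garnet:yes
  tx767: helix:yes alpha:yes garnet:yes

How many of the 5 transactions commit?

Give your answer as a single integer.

Answer: 1

Derivation:
txf73: no from helix -> abort (commits=0)
tx1e1: no from garnet -> abort (commits=0)
txb91: no from alpha -> abort (commits=0)
txa60: no from helix, alpha -> abort (commits=0)
tx767: all yes -> commit (commits=1)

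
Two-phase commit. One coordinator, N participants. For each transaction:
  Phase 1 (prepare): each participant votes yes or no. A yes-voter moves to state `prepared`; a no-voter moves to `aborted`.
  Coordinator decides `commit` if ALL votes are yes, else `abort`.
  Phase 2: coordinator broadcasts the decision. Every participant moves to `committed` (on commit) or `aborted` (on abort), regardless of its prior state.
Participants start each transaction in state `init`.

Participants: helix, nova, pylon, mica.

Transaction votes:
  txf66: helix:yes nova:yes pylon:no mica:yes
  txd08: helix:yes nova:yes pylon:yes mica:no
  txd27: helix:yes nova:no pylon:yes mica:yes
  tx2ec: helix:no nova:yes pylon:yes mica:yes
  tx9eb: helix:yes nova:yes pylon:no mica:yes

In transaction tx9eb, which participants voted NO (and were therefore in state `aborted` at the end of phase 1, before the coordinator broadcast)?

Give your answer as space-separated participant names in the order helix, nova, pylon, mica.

Txn tx9eb phase 1: helix yes -> prepared; nova yes -> prepared; pylon no -> aborted; mica yes -> prepared

Answer: pylon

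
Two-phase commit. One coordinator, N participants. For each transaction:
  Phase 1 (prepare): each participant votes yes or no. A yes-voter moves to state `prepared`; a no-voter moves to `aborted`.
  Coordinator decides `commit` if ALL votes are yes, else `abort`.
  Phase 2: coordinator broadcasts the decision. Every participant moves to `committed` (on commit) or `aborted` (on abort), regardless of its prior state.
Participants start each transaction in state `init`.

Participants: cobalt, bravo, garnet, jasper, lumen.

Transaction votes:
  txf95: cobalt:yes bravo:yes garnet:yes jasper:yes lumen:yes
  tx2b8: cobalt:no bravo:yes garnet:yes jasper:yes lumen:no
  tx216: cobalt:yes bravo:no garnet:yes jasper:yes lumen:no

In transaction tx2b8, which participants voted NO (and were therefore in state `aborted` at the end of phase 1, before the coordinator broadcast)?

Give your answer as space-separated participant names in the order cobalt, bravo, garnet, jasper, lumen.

Answer: cobalt lumen

Derivation:
Txn tx2b8 phase 1: cobalt no -> aborted; bravo yes -> prepared; garnet yes -> prepared; jasper yes -> prepared; lumen no -> aborted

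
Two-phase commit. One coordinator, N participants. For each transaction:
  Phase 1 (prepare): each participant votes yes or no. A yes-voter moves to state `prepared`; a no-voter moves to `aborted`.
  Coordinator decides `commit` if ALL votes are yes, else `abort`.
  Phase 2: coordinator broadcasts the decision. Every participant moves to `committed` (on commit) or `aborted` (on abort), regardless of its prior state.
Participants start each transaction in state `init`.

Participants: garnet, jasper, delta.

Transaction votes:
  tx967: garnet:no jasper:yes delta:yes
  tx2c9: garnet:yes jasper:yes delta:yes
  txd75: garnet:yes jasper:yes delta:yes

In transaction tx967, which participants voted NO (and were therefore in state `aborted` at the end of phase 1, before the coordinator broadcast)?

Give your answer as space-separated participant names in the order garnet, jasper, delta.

Txn tx967 phase 1: garnet no -> aborted; jasper yes -> prepared; delta yes -> prepared

Answer: garnet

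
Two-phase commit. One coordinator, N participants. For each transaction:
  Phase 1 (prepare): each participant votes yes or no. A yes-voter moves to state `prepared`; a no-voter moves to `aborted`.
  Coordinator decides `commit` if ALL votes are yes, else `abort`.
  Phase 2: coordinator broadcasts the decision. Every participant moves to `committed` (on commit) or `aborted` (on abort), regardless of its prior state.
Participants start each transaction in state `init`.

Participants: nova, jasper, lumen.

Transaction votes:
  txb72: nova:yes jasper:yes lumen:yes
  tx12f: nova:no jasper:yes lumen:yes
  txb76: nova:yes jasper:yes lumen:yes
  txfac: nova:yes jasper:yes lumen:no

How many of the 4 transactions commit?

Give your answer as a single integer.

Answer: 2

Derivation:
txb72: all yes -> commit (commits=1)
tx12f: no from nova -> abort (commits=1)
txb76: all yes -> commit (commits=2)
txfac: no from lumen -> abort (commits=2)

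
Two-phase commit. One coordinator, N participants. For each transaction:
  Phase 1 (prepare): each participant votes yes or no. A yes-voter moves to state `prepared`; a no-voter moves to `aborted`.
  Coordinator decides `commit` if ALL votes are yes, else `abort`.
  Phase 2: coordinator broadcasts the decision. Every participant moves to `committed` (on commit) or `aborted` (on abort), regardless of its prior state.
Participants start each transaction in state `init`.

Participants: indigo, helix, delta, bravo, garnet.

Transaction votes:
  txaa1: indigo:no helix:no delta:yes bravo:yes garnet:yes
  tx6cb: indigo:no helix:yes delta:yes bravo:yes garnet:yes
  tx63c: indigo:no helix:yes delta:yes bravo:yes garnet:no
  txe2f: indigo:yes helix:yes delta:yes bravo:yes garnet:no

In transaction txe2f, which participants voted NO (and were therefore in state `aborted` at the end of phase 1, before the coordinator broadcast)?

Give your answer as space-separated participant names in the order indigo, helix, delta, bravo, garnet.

Answer: garnet

Derivation:
Txn txe2f phase 1: indigo yes -> prepared; helix yes -> prepared; delta yes -> prepared; bravo yes -> prepared; garnet no -> aborted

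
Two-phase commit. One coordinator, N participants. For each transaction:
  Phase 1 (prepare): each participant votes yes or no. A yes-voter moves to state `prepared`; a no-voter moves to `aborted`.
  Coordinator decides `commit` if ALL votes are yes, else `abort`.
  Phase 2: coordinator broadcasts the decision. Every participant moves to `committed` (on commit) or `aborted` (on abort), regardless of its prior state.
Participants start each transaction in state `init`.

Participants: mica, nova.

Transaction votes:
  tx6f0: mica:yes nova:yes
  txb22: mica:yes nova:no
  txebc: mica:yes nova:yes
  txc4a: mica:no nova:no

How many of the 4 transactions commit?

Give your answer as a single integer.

Answer: 2

Derivation:
tx6f0: all yes -> commit (commits=1)
txb22: no from nova -> abort (commits=1)
txebc: all yes -> commit (commits=2)
txc4a: no from mica, nova -> abort (commits=2)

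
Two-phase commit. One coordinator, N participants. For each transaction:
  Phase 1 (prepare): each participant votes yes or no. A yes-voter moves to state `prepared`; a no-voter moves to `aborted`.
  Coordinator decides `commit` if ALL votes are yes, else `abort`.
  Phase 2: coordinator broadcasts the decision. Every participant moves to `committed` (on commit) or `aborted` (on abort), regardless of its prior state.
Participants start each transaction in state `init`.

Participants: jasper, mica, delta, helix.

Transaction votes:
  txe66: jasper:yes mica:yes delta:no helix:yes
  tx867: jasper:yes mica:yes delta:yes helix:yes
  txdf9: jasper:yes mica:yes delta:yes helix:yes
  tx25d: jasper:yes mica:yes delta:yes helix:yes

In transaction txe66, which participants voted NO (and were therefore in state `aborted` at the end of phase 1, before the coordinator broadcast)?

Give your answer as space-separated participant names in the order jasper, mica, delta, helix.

Txn txe66 phase 1: jasper yes -> prepared; mica yes -> prepared; delta no -> aborted; helix yes -> prepared

Answer: delta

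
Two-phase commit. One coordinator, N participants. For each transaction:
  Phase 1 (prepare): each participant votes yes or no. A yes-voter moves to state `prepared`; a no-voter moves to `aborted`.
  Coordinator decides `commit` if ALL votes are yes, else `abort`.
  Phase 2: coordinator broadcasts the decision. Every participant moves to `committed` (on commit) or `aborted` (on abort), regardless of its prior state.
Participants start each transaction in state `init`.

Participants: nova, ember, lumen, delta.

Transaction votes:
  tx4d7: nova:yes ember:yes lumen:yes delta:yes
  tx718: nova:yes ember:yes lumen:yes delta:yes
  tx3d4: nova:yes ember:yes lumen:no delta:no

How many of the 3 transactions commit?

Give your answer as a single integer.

Answer: 2

Derivation:
tx4d7: all yes -> commit (commits=1)
tx718: all yes -> commit (commits=2)
tx3d4: no from lumen, delta -> abort (commits=2)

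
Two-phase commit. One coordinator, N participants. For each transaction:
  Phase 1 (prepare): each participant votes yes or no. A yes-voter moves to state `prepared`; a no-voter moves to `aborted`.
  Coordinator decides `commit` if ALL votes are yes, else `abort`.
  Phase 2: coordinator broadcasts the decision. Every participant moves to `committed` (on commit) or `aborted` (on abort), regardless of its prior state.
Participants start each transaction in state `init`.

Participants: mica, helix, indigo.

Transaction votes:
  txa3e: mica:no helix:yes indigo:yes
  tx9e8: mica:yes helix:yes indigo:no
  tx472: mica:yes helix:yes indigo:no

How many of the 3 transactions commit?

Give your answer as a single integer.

Answer: 0

Derivation:
txa3e: no from mica -> abort (commits=0)
tx9e8: no from indigo -> abort (commits=0)
tx472: no from indigo -> abort (commits=0)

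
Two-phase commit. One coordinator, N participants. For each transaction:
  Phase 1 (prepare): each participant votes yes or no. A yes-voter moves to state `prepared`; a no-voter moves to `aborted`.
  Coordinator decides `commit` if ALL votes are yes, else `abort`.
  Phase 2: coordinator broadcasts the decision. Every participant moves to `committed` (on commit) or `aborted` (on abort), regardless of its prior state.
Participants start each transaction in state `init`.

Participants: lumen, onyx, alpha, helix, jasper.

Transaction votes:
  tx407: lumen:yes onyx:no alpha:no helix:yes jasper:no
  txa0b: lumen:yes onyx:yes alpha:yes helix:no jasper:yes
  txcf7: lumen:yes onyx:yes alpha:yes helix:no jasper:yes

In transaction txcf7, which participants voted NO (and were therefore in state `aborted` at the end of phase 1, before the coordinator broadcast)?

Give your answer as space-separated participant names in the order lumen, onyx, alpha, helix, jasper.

Txn txcf7 phase 1: lumen yes -> prepared; onyx yes -> prepared; alpha yes -> prepared; helix no -> aborted; jasper yes -> prepared

Answer: helix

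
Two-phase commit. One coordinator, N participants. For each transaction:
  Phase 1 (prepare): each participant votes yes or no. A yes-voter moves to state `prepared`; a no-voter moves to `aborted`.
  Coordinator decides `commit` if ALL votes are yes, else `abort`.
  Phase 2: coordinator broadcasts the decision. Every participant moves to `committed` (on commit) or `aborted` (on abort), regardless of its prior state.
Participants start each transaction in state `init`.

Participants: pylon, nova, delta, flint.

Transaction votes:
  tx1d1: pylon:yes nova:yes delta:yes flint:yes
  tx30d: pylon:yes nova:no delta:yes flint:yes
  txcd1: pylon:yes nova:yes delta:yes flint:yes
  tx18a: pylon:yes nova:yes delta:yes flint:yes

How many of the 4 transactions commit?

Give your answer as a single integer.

tx1d1: all yes -> commit (commits=1)
tx30d: no from nova -> abort (commits=1)
txcd1: all yes -> commit (commits=2)
tx18a: all yes -> commit (commits=3)

Answer: 3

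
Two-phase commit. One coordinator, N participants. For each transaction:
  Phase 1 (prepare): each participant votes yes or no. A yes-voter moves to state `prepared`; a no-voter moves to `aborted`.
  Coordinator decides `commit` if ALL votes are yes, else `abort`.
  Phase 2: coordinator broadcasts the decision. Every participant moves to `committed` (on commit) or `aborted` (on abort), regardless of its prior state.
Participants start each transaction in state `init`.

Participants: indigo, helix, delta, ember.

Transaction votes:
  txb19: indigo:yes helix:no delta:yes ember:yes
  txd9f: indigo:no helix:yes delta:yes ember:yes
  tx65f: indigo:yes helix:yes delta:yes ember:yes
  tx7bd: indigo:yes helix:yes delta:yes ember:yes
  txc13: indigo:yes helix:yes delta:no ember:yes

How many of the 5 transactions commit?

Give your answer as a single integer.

Answer: 2

Derivation:
txb19: no from helix -> abort (commits=0)
txd9f: no from indigo -> abort (commits=0)
tx65f: all yes -> commit (commits=1)
tx7bd: all yes -> commit (commits=2)
txc13: no from delta -> abort (commits=2)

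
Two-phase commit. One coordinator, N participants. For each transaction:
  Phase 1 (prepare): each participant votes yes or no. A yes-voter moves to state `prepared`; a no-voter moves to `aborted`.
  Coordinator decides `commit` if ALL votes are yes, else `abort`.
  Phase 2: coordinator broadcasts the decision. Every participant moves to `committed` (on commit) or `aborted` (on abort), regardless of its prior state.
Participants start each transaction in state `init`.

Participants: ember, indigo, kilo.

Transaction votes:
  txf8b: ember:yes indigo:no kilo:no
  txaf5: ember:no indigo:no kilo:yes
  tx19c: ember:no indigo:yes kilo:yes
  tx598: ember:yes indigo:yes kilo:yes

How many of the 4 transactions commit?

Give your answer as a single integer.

Answer: 1

Derivation:
txf8b: no from indigo, kilo -> abort (commits=0)
txaf5: no from ember, indigo -> abort (commits=0)
tx19c: no from ember -> abort (commits=0)
tx598: all yes -> commit (commits=1)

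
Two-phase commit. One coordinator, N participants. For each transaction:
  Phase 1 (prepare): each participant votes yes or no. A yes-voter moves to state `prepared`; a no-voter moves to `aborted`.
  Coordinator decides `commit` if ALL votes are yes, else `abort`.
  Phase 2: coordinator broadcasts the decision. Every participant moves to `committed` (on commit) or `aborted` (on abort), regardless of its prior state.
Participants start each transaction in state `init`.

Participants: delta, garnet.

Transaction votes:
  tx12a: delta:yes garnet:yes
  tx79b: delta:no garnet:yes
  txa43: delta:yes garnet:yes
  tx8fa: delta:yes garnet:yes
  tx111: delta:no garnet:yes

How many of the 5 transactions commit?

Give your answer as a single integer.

Answer: 3

Derivation:
tx12a: all yes -> commit (commits=1)
tx79b: no from delta -> abort (commits=1)
txa43: all yes -> commit (commits=2)
tx8fa: all yes -> commit (commits=3)
tx111: no from delta -> abort (commits=3)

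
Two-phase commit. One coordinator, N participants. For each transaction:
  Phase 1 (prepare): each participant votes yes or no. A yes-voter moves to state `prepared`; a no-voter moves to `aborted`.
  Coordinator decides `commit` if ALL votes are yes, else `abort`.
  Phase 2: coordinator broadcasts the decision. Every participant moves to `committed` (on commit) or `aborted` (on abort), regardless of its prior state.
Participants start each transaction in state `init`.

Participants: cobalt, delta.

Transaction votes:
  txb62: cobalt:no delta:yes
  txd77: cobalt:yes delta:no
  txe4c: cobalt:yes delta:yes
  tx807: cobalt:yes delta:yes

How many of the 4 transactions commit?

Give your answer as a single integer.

Answer: 2

Derivation:
txb62: no from cobalt -> abort (commits=0)
txd77: no from delta -> abort (commits=0)
txe4c: all yes -> commit (commits=1)
tx807: all yes -> commit (commits=2)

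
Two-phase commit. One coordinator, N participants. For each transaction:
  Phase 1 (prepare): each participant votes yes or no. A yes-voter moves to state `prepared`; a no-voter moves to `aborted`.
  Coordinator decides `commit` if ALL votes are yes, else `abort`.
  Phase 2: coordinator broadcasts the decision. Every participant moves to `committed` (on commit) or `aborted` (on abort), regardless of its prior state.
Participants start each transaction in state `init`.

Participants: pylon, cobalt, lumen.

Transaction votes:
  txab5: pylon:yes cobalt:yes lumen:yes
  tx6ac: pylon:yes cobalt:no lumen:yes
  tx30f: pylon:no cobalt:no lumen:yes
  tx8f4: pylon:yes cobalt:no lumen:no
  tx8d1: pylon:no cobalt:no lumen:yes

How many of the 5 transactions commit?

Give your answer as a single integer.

Answer: 1

Derivation:
txab5: all yes -> commit (commits=1)
tx6ac: no from cobalt -> abort (commits=1)
tx30f: no from pylon, cobalt -> abort (commits=1)
tx8f4: no from cobalt, lumen -> abort (commits=1)
tx8d1: no from pylon, cobalt -> abort (commits=1)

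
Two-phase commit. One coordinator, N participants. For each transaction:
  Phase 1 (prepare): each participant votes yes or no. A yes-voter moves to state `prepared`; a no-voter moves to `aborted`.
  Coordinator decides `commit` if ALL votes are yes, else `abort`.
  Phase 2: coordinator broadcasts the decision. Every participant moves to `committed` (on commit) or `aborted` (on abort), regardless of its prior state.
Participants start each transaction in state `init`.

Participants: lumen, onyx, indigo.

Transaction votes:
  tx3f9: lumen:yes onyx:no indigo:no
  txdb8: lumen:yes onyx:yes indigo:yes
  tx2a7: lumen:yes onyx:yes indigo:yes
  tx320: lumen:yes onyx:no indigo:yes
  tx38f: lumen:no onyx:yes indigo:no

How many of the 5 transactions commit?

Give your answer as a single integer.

Answer: 2

Derivation:
tx3f9: no from onyx, indigo -> abort (commits=0)
txdb8: all yes -> commit (commits=1)
tx2a7: all yes -> commit (commits=2)
tx320: no from onyx -> abort (commits=2)
tx38f: no from lumen, indigo -> abort (commits=2)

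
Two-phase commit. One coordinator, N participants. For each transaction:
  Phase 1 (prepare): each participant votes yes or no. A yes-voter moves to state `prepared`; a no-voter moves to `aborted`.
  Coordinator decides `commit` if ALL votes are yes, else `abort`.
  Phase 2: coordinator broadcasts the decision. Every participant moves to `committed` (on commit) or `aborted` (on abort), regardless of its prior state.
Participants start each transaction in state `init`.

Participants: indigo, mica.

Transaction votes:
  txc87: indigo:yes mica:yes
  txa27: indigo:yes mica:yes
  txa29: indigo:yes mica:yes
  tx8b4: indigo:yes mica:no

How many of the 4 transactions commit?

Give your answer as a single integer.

txc87: all yes -> commit (commits=1)
txa27: all yes -> commit (commits=2)
txa29: all yes -> commit (commits=3)
tx8b4: no from mica -> abort (commits=3)

Answer: 3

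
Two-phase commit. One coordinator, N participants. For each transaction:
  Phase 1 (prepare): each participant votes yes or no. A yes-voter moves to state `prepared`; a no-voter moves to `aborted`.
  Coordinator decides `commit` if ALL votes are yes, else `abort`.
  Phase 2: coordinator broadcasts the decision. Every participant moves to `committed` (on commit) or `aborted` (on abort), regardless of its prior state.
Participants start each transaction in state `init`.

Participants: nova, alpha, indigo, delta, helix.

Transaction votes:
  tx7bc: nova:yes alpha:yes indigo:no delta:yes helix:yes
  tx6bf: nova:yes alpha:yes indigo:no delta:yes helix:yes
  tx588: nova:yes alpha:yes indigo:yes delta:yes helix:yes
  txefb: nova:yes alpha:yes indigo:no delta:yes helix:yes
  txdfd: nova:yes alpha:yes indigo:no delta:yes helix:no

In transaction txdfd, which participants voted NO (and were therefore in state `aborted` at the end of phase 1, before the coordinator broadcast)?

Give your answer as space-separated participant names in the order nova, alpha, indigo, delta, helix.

Txn txdfd phase 1: nova yes -> prepared; alpha yes -> prepared; indigo no -> aborted; delta yes -> prepared; helix no -> aborted

Answer: indigo helix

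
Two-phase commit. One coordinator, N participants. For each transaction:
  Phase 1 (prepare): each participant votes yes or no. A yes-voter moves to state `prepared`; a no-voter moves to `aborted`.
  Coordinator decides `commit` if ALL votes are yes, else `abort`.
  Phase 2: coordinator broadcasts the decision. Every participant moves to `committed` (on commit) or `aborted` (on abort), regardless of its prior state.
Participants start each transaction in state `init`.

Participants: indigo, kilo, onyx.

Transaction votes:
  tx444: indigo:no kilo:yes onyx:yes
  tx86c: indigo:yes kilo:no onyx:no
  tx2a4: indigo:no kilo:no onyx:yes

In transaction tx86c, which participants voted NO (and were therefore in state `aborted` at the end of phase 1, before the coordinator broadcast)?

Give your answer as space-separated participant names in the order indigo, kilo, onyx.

Txn tx86c phase 1: indigo yes -> prepared; kilo no -> aborted; onyx no -> aborted

Answer: kilo onyx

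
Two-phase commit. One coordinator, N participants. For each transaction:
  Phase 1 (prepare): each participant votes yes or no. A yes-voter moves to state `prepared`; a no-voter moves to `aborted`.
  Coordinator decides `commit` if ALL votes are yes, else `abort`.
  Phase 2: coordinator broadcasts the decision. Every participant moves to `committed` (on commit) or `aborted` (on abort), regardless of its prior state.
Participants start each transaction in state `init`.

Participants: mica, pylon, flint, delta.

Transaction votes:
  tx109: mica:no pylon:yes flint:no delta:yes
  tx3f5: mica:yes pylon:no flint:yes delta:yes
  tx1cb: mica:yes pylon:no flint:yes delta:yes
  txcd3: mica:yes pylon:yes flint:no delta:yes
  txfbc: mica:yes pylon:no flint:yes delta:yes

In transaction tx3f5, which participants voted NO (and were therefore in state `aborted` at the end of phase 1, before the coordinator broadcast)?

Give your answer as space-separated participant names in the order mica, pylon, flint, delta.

Txn tx3f5 phase 1: mica yes -> prepared; pylon no -> aborted; flint yes -> prepared; delta yes -> prepared

Answer: pylon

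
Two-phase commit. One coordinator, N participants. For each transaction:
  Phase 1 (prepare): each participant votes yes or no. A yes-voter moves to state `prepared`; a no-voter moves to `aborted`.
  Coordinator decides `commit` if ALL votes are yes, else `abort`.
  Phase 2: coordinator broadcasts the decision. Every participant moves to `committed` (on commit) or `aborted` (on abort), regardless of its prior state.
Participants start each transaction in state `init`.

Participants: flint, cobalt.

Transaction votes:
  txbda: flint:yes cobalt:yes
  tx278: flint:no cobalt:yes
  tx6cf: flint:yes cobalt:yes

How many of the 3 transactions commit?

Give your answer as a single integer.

Answer: 2

Derivation:
txbda: all yes -> commit (commits=1)
tx278: no from flint -> abort (commits=1)
tx6cf: all yes -> commit (commits=2)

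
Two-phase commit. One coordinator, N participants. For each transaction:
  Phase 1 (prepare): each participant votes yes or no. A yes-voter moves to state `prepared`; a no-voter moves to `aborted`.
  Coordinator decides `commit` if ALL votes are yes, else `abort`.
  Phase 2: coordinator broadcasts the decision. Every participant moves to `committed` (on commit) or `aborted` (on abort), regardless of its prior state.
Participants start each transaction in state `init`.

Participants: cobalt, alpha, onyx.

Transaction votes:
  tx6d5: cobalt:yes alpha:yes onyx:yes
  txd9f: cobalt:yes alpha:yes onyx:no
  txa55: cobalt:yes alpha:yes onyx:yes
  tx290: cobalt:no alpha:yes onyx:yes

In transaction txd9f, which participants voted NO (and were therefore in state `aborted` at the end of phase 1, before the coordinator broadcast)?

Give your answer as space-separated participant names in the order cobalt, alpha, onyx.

Txn txd9f phase 1: cobalt yes -> prepared; alpha yes -> prepared; onyx no -> aborted

Answer: onyx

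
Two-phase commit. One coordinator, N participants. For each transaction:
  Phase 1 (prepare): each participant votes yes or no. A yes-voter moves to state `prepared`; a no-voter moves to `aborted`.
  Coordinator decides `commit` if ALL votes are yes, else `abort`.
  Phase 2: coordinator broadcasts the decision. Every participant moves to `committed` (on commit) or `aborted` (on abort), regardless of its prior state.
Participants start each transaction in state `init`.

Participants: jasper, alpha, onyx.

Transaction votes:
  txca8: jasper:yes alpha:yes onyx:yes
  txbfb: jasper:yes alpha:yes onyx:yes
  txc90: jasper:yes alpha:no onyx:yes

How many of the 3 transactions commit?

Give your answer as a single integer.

Answer: 2

Derivation:
txca8: all yes -> commit (commits=1)
txbfb: all yes -> commit (commits=2)
txc90: no from alpha -> abort (commits=2)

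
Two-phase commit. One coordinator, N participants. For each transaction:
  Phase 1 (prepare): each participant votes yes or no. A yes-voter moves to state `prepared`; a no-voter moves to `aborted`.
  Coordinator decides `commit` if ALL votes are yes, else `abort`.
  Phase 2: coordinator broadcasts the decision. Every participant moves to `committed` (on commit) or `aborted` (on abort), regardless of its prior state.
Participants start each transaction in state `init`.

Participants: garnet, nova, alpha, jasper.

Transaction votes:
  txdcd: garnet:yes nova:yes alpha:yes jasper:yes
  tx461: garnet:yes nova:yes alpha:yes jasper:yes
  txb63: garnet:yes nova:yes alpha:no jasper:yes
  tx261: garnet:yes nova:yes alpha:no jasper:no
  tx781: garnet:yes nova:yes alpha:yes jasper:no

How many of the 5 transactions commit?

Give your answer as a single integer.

Answer: 2

Derivation:
txdcd: all yes -> commit (commits=1)
tx461: all yes -> commit (commits=2)
txb63: no from alpha -> abort (commits=2)
tx261: no from alpha, jasper -> abort (commits=2)
tx781: no from jasper -> abort (commits=2)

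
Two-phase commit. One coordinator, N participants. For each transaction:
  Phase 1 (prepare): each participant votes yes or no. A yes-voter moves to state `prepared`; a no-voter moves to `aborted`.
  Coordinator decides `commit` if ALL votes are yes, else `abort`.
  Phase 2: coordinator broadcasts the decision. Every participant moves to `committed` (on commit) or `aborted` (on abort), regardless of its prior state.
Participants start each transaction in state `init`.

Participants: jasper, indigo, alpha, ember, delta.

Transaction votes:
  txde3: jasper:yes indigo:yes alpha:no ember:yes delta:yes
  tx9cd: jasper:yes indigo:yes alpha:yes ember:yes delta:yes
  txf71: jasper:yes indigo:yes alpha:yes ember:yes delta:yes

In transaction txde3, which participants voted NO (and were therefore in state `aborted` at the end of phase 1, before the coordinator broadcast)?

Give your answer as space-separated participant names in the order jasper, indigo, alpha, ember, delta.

Answer: alpha

Derivation:
Txn txde3 phase 1: jasper yes -> prepared; indigo yes -> prepared; alpha no -> aborted; ember yes -> prepared; delta yes -> prepared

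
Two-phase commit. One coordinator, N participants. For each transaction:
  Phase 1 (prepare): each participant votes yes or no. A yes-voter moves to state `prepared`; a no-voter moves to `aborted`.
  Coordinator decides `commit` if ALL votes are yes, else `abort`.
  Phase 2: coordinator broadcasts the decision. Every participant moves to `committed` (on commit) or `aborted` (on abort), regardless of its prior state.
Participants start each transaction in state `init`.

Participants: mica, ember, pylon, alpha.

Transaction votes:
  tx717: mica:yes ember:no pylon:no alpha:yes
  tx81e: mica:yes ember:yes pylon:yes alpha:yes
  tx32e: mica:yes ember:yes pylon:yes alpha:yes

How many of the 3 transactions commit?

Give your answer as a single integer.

tx717: no from ember, pylon -> abort (commits=0)
tx81e: all yes -> commit (commits=1)
tx32e: all yes -> commit (commits=2)

Answer: 2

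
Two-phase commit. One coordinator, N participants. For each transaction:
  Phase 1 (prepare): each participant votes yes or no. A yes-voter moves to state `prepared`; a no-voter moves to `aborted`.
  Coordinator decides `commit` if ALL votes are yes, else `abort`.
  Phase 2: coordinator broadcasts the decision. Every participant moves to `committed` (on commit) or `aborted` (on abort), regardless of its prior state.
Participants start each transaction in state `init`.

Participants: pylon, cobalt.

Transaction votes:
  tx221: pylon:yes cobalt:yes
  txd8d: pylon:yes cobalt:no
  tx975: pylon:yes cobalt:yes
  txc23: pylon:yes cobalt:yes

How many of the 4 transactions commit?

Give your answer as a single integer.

Answer: 3

Derivation:
tx221: all yes -> commit (commits=1)
txd8d: no from cobalt -> abort (commits=1)
tx975: all yes -> commit (commits=2)
txc23: all yes -> commit (commits=3)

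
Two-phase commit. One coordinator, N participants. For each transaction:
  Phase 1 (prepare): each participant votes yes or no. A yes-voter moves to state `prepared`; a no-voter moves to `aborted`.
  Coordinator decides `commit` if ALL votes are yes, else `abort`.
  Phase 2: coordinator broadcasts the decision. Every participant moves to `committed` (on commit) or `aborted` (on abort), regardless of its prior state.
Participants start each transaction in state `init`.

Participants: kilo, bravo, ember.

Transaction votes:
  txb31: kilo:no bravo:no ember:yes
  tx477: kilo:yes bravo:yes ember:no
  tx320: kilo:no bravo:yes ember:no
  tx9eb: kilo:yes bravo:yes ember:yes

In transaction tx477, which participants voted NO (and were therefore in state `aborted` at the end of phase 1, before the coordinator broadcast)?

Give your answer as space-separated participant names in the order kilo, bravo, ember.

Answer: ember

Derivation:
Txn tx477 phase 1: kilo yes -> prepared; bravo yes -> prepared; ember no -> aborted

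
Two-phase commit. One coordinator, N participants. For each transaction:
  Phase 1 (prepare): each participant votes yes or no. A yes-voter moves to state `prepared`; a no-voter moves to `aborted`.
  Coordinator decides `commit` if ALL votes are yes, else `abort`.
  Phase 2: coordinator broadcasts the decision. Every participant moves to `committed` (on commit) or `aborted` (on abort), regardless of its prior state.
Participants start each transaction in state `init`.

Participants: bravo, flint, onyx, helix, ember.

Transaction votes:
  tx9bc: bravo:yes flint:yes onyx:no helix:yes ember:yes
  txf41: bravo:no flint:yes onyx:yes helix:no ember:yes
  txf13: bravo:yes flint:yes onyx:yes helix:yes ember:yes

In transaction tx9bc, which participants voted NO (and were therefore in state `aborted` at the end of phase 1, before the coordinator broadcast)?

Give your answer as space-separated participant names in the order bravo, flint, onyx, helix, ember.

Answer: onyx

Derivation:
Txn tx9bc phase 1: bravo yes -> prepared; flint yes -> prepared; onyx no -> aborted; helix yes -> prepared; ember yes -> prepared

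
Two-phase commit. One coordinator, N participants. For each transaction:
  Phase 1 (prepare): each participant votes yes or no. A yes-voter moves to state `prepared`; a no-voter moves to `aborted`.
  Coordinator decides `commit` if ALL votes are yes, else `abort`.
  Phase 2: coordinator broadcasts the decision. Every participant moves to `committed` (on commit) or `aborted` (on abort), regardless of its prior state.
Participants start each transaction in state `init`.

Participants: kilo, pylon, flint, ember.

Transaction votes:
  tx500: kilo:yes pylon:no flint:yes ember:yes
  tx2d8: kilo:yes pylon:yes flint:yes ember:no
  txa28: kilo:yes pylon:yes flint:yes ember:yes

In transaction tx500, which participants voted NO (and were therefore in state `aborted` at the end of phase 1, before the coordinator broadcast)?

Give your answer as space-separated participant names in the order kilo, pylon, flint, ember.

Txn tx500 phase 1: kilo yes -> prepared; pylon no -> aborted; flint yes -> prepared; ember yes -> prepared

Answer: pylon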